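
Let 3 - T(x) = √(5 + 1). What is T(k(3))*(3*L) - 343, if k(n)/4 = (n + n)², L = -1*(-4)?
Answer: -307 - 12*√6 ≈ -336.39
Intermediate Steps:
L = 4
k(n) = 16*n² (k(n) = 4*(n + n)² = 4*(2*n)² = 4*(4*n²) = 16*n²)
T(x) = 3 - √6 (T(x) = 3 - √(5 + 1) = 3 - √6)
T(k(3))*(3*L) - 343 = (3 - √6)*(3*4) - 343 = (3 - √6)*12 - 343 = (36 - 12*√6) - 343 = -307 - 12*√6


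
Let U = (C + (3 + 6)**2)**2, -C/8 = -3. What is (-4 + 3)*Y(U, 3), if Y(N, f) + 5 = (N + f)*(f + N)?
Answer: -121616779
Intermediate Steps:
C = 24 (C = -8*(-3) = 24)
U = 11025 (U = (24 + (3 + 6)**2)**2 = (24 + 9**2)**2 = (24 + 81)**2 = 105**2 = 11025)
Y(N, f) = -5 + (N + f)**2 (Y(N, f) = -5 + (N + f)*(f + N) = -5 + (N + f)*(N + f) = -5 + (N + f)**2)
(-4 + 3)*Y(U, 3) = (-4 + 3)*(-5 + (11025 + 3)**2) = -(-5 + 11028**2) = -(-5 + 121616784) = -1*121616779 = -121616779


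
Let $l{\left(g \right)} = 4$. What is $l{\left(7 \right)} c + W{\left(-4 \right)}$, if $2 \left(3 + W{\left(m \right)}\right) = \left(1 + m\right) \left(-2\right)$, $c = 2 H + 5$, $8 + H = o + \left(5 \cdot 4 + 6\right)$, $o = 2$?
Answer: $180$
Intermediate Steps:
$H = 20$ ($H = -8 + \left(2 + \left(5 \cdot 4 + 6\right)\right) = -8 + \left(2 + \left(20 + 6\right)\right) = -8 + \left(2 + 26\right) = -8 + 28 = 20$)
$c = 45$ ($c = 2 \cdot 20 + 5 = 40 + 5 = 45$)
$W{\left(m \right)} = -4 - m$ ($W{\left(m \right)} = -3 + \frac{\left(1 + m\right) \left(-2\right)}{2} = -3 + \frac{-2 - 2 m}{2} = -3 - \left(1 + m\right) = -4 - m$)
$l{\left(7 \right)} c + W{\left(-4 \right)} = 4 \cdot 45 - 0 = 180 + \left(-4 + 4\right) = 180 + 0 = 180$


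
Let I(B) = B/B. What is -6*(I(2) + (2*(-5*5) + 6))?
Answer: 258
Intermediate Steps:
I(B) = 1
-6*(I(2) + (2*(-5*5) + 6)) = -6*(1 + (2*(-5*5) + 6)) = -6*(1 + (2*(-25) + 6)) = -6*(1 + (-50 + 6)) = -6*(1 - 44) = -6*(-43) = 258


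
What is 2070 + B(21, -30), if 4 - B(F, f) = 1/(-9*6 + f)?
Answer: 174217/84 ≈ 2074.0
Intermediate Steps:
B(F, f) = 4 - 1/(-54 + f) (B(F, f) = 4 - 1/(-9*6 + f) = 4 - 1/(-54 + f))
2070 + B(21, -30) = 2070 + (-217 + 4*(-30))/(-54 - 30) = 2070 + (-217 - 120)/(-84) = 2070 - 1/84*(-337) = 2070 + 337/84 = 174217/84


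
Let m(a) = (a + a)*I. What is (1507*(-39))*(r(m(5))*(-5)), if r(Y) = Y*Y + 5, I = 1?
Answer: 30855825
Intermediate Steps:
m(a) = 2*a (m(a) = (a + a)*1 = (2*a)*1 = 2*a)
r(Y) = 5 + Y² (r(Y) = Y² + 5 = 5 + Y²)
(1507*(-39))*(r(m(5))*(-5)) = (1507*(-39))*((5 + (2*5)²)*(-5)) = -58773*(5 + 10²)*(-5) = -58773*(5 + 100)*(-5) = -6171165*(-5) = -58773*(-525) = 30855825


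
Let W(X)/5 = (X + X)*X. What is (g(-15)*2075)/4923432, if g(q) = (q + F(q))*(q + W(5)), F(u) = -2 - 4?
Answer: -3413375/1641144 ≈ -2.0799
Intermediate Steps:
F(u) = -6
W(X) = 10*X² (W(X) = 5*((X + X)*X) = 5*((2*X)*X) = 5*(2*X²) = 10*X²)
g(q) = (-6 + q)*(250 + q) (g(q) = (q - 6)*(q + 10*5²) = (-6 + q)*(q + 10*25) = (-6 + q)*(q + 250) = (-6 + q)*(250 + q))
(g(-15)*2075)/4923432 = ((-1500 + (-15)² + 244*(-15))*2075)/4923432 = ((-1500 + 225 - 3660)*2075)*(1/4923432) = -4935*2075*(1/4923432) = -10240125*1/4923432 = -3413375/1641144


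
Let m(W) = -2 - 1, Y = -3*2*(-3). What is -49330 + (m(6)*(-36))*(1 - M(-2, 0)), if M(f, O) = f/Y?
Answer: -49210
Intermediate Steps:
Y = 18 (Y = -6*(-3) = 18)
M(f, O) = f/18
m(W) = -3
-49330 + (m(6)*(-36))*(1 - M(-2, 0)) = -49330 + (-3*(-36))*(1 - (-2)/18) = -49330 + 108*(1 - 1*(-⅑)) = -49330 + 108*(1 + ⅑) = -49330 + 108*(10/9) = -49330 + 120 = -49210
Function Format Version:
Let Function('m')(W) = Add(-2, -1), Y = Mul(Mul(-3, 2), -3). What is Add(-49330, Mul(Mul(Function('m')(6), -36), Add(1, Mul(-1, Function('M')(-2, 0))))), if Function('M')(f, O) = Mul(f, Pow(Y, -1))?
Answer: -49210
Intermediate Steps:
Y = 18 (Y = Mul(-6, -3) = 18)
Function('M')(f, O) = Mul(Rational(1, 18), f) (Function('M')(f, O) = Mul(f, Pow(18, -1)) = Mul(f, Rational(1, 18)) = Mul(Rational(1, 18), f))
Function('m')(W) = -3
Add(-49330, Mul(Mul(Function('m')(6), -36), Add(1, Mul(-1, Function('M')(-2, 0))))) = Add(-49330, Mul(Mul(-3, -36), Add(1, Mul(-1, Mul(Rational(1, 18), -2))))) = Add(-49330, Mul(108, Add(1, Mul(-1, Rational(-1, 9))))) = Add(-49330, Mul(108, Add(1, Rational(1, 9)))) = Add(-49330, Mul(108, Rational(10, 9))) = Add(-49330, 120) = -49210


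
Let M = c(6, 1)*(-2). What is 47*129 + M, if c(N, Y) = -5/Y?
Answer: 6073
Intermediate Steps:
M = 10 (M = -5/1*(-2) = -5*1*(-2) = -5*(-2) = 10)
47*129 + M = 47*129 + 10 = 6063 + 10 = 6073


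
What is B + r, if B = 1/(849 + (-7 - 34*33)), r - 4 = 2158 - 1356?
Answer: 225679/280 ≈ 806.00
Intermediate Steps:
r = 806 (r = 4 + (2158 - 1356) = 4 + 802 = 806)
B = -1/280 (B = 1/(849 + (-7 - 1122)) = 1/(849 - 1129) = 1/(-280) = -1/280 ≈ -0.0035714)
B + r = -1/280 + 806 = 225679/280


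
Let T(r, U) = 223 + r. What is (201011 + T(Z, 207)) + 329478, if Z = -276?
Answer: 530436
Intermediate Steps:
(201011 + T(Z, 207)) + 329478 = (201011 + (223 - 276)) + 329478 = (201011 - 53) + 329478 = 200958 + 329478 = 530436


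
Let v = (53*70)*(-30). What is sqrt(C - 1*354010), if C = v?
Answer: I*sqrt(465310) ≈ 682.14*I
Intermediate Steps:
v = -111300 (v = 3710*(-30) = -111300)
C = -111300
sqrt(C - 1*354010) = sqrt(-111300 - 1*354010) = sqrt(-111300 - 354010) = sqrt(-465310) = I*sqrt(465310)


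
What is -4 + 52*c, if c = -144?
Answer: -7492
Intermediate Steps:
-4 + 52*c = -4 + 52*(-144) = -4 - 7488 = -7492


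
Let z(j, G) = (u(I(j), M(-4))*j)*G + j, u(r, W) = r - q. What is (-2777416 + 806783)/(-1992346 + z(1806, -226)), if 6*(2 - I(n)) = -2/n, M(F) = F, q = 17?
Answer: -5911899/12395174 ≈ -0.47695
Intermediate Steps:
I(n) = 2 + 1/(3*n) (I(n) = 2 - (-1)/(3*n) = 2 + 1/(3*n))
u(r, W) = -17 + r (u(r, W) = r - 1*17 = r - 17 = -17 + r)
z(j, G) = j + G*j*(-15 + 1/(3*j)) (z(j, G) = ((-17 + (2 + 1/(3*j)))*j)*G + j = ((-15 + 1/(3*j))*j)*G + j = (j*(-15 + 1/(3*j)))*G + j = G*j*(-15 + 1/(3*j)) + j = j + G*j*(-15 + 1/(3*j)))
(-2777416 + 806783)/(-1992346 + z(1806, -226)) = (-2777416 + 806783)/(-1992346 + (1806 + (1/3)*(-226) - 15*(-226)*1806)) = -1970633/(-1992346 + (1806 - 226/3 + 6122340)) = -1970633/(-1992346 + 18372212/3) = -1970633/12395174/3 = -1970633*3/12395174 = -5911899/12395174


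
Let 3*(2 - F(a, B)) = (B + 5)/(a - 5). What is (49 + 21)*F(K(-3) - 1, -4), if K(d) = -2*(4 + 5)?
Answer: 5075/36 ≈ 140.97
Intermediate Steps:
K(d) = -18 (K(d) = -2*9 = -18)
F(a, B) = 2 - (5 + B)/(3*(-5 + a)) (F(a, B) = 2 - (B + 5)/(3*(a - 5)) = 2 - (5 + B)/(3*(-5 + a)))
(49 + 21)*F(K(-3) - 1, -4) = (49 + 21)*((-35 - 1*(-4) + 6*(-18 - 1))/(3*(-5 + (-18 - 1)))) = 70*((-35 + 4 + 6*(-19))/(3*(-5 - 19))) = 70*((⅓)*(-35 + 4 - 114)/(-24)) = 70*((⅓)*(-1/24)*(-145)) = 70*(145/72) = 5075/36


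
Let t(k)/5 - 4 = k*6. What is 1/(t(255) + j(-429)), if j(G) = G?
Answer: 1/7241 ≈ 0.00013810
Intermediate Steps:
t(k) = 20 + 30*k (t(k) = 20 + 5*(k*6) = 20 + 5*(6*k) = 20 + 30*k)
1/(t(255) + j(-429)) = 1/((20 + 30*255) - 429) = 1/((20 + 7650) - 429) = 1/(7670 - 429) = 1/7241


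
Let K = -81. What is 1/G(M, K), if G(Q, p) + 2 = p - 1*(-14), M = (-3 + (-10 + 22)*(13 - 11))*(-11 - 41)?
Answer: -1/69 ≈ -0.014493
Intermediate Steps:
M = -1092 (M = (-3 + 12*2)*(-52) = (-3 + 24)*(-52) = 21*(-52) = -1092)
G(Q, p) = 12 + p (G(Q, p) = -2 + (p - 1*(-14)) = -2 + (p + 14) = -2 + (14 + p) = 12 + p)
1/G(M, K) = 1/(12 - 81) = 1/(-69) = -1/69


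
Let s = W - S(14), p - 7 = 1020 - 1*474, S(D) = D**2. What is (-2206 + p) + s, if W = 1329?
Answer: -520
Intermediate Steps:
p = 553 (p = 7 + (1020 - 1*474) = 7 + (1020 - 474) = 7 + 546 = 553)
s = 1133 (s = 1329 - 1*14**2 = 1329 - 1*196 = 1329 - 196 = 1133)
(-2206 + p) + s = (-2206 + 553) + 1133 = -1653 + 1133 = -520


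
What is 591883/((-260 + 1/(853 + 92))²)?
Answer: 528566316075/60367998601 ≈ 8.7557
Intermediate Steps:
591883/((-260 + 1/(853 + 92))²) = 591883/((-260 + 1/945)²) = 591883/((-245699/945)²) = 591883/(60367998601/893025) = 591883*(893025/60367998601) = 528566316075/60367998601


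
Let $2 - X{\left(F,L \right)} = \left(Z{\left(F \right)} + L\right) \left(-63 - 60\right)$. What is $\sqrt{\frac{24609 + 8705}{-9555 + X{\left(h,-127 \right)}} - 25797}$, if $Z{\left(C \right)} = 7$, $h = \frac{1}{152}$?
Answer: $\frac{5 i \sqrt{609999335903}}{24313} \approx 160.62 i$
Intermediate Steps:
$h = \frac{1}{152} \approx 0.0065789$
$X{\left(F,L \right)} = 863 + 123 L$ ($X{\left(F,L \right)} = 2 - \left(7 + L\right) \left(-63 - 60\right) = 2 - \left(7 + L\right) \left(-123\right) = 2 - \left(-861 - 123 L\right) = 2 + \left(861 + 123 L\right) = 863 + 123 L$)
$\sqrt{\frac{24609 + 8705}{-9555 + X{\left(h,-127 \right)}} - 25797} = \sqrt{\frac{24609 + 8705}{-9555 + \left(863 + 123 \left(-127\right)\right)} - 25797} = \sqrt{\frac{33314}{-9555 + \left(863 - 15621\right)} - 25797} = \sqrt{\frac{33314}{-9555 - 14758} - 25797} = \sqrt{\frac{33314}{-24313} - 25797} = \sqrt{33314 \left(- \frac{1}{24313}\right) - 25797} = \sqrt{- \frac{33314}{24313} - 25797} = \sqrt{- \frac{627235775}{24313}} = \frac{5 i \sqrt{609999335903}}{24313}$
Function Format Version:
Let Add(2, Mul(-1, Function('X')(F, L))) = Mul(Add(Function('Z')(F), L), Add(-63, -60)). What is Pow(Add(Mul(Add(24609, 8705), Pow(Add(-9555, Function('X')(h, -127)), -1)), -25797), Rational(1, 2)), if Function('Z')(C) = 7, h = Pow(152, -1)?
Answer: Mul(Rational(5, 24313), I, Pow(609999335903, Rational(1, 2))) ≈ Mul(160.62, I)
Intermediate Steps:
h = Rational(1, 152) ≈ 0.0065789
Function('X')(F, L) = Add(863, Mul(123, L)) (Function('X')(F, L) = Add(2, Mul(-1, Mul(Add(7, L), Add(-63, -60)))) = Add(2, Mul(-1, Mul(Add(7, L), -123))) = Add(2, Mul(-1, Add(-861, Mul(-123, L)))) = Add(2, Add(861, Mul(123, L))) = Add(863, Mul(123, L)))
Pow(Add(Mul(Add(24609, 8705), Pow(Add(-9555, Function('X')(h, -127)), -1)), -25797), Rational(1, 2)) = Pow(Add(Mul(Add(24609, 8705), Pow(Add(-9555, Add(863, Mul(123, -127))), -1)), -25797), Rational(1, 2)) = Pow(Add(Mul(33314, Pow(Add(-9555, Add(863, -15621)), -1)), -25797), Rational(1, 2)) = Pow(Add(Mul(33314, Pow(Add(-9555, -14758), -1)), -25797), Rational(1, 2)) = Pow(Add(Mul(33314, Pow(-24313, -1)), -25797), Rational(1, 2)) = Pow(Add(Mul(33314, Rational(-1, 24313)), -25797), Rational(1, 2)) = Pow(Add(Rational(-33314, 24313), -25797), Rational(1, 2)) = Pow(Rational(-627235775, 24313), Rational(1, 2)) = Mul(Rational(5, 24313), I, Pow(609999335903, Rational(1, 2)))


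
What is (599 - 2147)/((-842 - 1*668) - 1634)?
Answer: 129/262 ≈ 0.49237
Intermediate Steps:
(599 - 2147)/((-842 - 1*668) - 1634) = -1548/((-842 - 668) - 1634) = -1548/(-1510 - 1634) = -1548/(-3144) = -1548*(-1/3144) = 129/262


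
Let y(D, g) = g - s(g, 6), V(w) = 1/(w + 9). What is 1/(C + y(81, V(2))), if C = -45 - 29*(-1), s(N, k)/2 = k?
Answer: -11/307 ≈ -0.035831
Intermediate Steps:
s(N, k) = 2*k
C = -16 (C = -45 + 29 = -16)
V(w) = 1/(9 + w)
y(D, g) = -12 + g (y(D, g) = g - 2*6 = g - 1*12 = g - 12 = -12 + g)
1/(C + y(81, V(2))) = 1/(-16 + (-12 + 1/(9 + 2))) = 1/(-16 + (-12 + 1/11)) = 1/(-16 - 131/11) = 1/(-307/11) = -11/307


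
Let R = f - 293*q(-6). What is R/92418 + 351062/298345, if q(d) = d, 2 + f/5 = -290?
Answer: 16266677363/13786224105 ≈ 1.1799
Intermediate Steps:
f = -1460 (f = -10 + 5*(-290) = -10 - 1450 = -1460)
R = 298 (R = -1460 - 293*(-6) = -1460 + 1758 = 298)
R/92418 + 351062/298345 = 298/92418 + 351062/298345 = 298*(1/92418) + 351062*(1/298345) = 149/46209 + 351062/298345 = 16266677363/13786224105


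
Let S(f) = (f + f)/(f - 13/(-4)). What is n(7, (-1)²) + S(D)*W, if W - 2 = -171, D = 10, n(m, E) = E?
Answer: -13467/53 ≈ -254.09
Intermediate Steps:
W = -169 (W = 2 - 171 = -169)
S(f) = 2*f/(13/4 + f) (S(f) = (2*f)/(f - 13*(-¼)) = (2*f)/(f + 13/4) = (2*f)/(13/4 + f) = 2*f/(13/4 + f))
n(7, (-1)²) + S(D)*W = (-1)² + (8*10/(13 + 4*10))*(-169) = 1 + (8*10/(13 + 40))*(-169) = 1 + (8*10/53)*(-169) = 1 + (8*10*(1/53))*(-169) = 1 + (80/53)*(-169) = 1 - 13520/53 = -13467/53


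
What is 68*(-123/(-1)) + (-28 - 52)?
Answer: 8284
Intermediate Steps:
68*(-123/(-1)) + (-28 - 52) = 68*(-123*(-1)) - 80 = 68*123 - 80 = 8364 - 80 = 8284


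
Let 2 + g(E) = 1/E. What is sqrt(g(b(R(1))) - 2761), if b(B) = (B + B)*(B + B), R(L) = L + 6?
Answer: I*sqrt(541547)/14 ≈ 52.564*I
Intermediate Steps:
R(L) = 6 + L
b(B) = 4*B**2 (b(B) = (2*B)*(2*B) = 4*B**2)
g(E) = -2 + 1/E
sqrt(g(b(R(1))) - 2761) = sqrt((-2 + 1/(4*(6 + 1)**2)) - 2761) = sqrt((-2 + 1/(4*7**2)) - 2761) = sqrt((-2 + 1/(4*49)) - 2761) = sqrt((-2 + 1/196) - 2761) = sqrt(-391/196 - 2761) = sqrt(-541547/196) = I*sqrt(541547)/14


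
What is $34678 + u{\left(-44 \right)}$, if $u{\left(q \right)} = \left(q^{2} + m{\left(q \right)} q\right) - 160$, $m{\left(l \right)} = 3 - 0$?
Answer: $36322$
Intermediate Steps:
$m{\left(l \right)} = 3$ ($m{\left(l \right)} = 3 + 0 = 3$)
$u{\left(q \right)} = -160 + q^{2} + 3 q$ ($u{\left(q \right)} = \left(q^{2} + 3 q\right) - 160 = -160 + q^{2} + 3 q$)
$34678 + u{\left(-44 \right)} = 34678 + \left(-160 + \left(-44\right)^{2} + 3 \left(-44\right)\right) = 34678 - -1644 = 34678 + 1644 = 36322$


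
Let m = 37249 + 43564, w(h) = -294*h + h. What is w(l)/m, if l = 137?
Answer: -40141/80813 ≈ -0.49671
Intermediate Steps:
w(h) = -293*h
m = 80813
w(l)/m = -293*137/80813 = -40141*1/80813 = -40141/80813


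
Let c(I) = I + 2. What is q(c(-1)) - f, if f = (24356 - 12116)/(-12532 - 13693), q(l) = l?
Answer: 7693/5245 ≈ 1.4667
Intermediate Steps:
c(I) = 2 + I
f = -2448/5245 (f = 12240/(-26225) = 12240*(-1/26225) = -2448/5245 ≈ -0.46673)
q(c(-1)) - f = (2 - 1) - 1*(-2448/5245) = 1 + 2448/5245 = 7693/5245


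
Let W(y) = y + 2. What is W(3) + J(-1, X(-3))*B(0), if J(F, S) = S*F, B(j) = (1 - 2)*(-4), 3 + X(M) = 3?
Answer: 5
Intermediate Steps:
X(M) = 0 (X(M) = -3 + 3 = 0)
W(y) = 2 + y
B(j) = 4 (B(j) = -1*(-4) = 4)
J(F, S) = F*S
W(3) + J(-1, X(-3))*B(0) = (2 + 3) - 1*0*4 = 5 + 0*4 = 5 + 0 = 5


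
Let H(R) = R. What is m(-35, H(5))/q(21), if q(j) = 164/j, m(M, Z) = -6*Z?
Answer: -315/82 ≈ -3.8415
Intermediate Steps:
m(-35, H(5))/q(21) = (-6*5)/((164/21)) = -30/(164*(1/21)) = -30/164/21 = -30*21/164 = -315/82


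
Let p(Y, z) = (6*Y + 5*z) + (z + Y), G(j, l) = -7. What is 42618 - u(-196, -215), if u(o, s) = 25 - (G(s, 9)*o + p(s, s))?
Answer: 41170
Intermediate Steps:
p(Y, z) = 6*z + 7*Y (p(Y, z) = (5*z + 6*Y) + (Y + z) = 6*z + 7*Y)
u(o, s) = 25 - 13*s + 7*o (u(o, s) = 25 - (-7*o + (6*s + 7*s)) = 25 - (-7*o + 13*s) = 25 + (-13*s + 7*o) = 25 - 13*s + 7*o)
42618 - u(-196, -215) = 42618 - (25 - 13*(-215) + 7*(-196)) = 42618 - (25 + 2795 - 1372) = 42618 - 1*1448 = 42618 - 1448 = 41170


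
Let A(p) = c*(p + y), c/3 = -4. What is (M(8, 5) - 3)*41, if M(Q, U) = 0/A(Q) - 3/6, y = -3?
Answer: -287/2 ≈ -143.50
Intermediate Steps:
c = -12 (c = 3*(-4) = -12)
A(p) = 36 - 12*p (A(p) = -12*(p - 3) = -12*(-3 + p) = 36 - 12*p)
M(Q, U) = -1/2 (M(Q, U) = 0/(36 - 12*Q) - 3/6 = 0 - 3*1/6 = 0 - 1/2 = -1/2)
(M(8, 5) - 3)*41 = (-1/2 - 3)*41 = -7/2*41 = -287/2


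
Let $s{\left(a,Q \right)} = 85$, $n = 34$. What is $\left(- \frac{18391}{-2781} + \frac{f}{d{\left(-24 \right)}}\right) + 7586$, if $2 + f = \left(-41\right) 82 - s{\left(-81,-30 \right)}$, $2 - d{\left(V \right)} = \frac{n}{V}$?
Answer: $\frac{750617309}{114021} \approx 6583.1$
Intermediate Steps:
$d{\left(V \right)} = 2 - \frac{34}{V}$
$f = -3449$ ($f = -2 - 3447 = -3449$)
$\left(- \frac{18391}{-2781} + \frac{f}{d{\left(-24 \right)}}\right) + 7586 = \left(- \frac{18391}{-2781} - \frac{3449}{2 - \frac{34}{-24}}\right) + 7586 = \left(\left(-18391\right) \left(- \frac{1}{2781}\right) - \frac{3449}{2 - - \frac{17}{12}}\right) + 7586 = \left(\frac{18391}{2781} - \frac{3449}{2 + \frac{17}{12}}\right) + 7586 = \left(\frac{18391}{2781} - \frac{3449}{\frac{41}{12}}\right) + 7586 = \left(\frac{18391}{2781} - \frac{41388}{41}\right) + 7586 = - \frac{114345997}{114021} + 7586 = \frac{750617309}{114021}$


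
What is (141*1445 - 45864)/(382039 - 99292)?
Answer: 52627/94249 ≈ 0.55838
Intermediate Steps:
(141*1445 - 45864)/(382039 - 99292) = (203745 - 45864)/282747 = 157881*(1/282747) = 52627/94249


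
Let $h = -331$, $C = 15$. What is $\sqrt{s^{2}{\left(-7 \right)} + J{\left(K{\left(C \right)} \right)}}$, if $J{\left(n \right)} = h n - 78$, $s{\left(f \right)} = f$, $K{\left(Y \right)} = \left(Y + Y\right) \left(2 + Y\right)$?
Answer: $i \sqrt{168839} \approx 410.9 i$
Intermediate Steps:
$K{\left(Y \right)} = 2 Y \left(2 + Y\right)$
$J{\left(n \right)} = -78 - 331 n$ ($J{\left(n \right)} = - 331 n - 78 = -78 - 331 n$)
$\sqrt{s^{2}{\left(-7 \right)} + J{\left(K{\left(C \right)} \right)}} = \sqrt{\left(-7\right)^{2} - \left(78 + 331 \cdot 2 \cdot 15 \left(2 + 15\right)\right)} = \sqrt{49 - \left(78 + 331 \cdot 2 \cdot 15 \cdot 17\right)} = \sqrt{49 - 168888} = \sqrt{-168839} = i \sqrt{168839}$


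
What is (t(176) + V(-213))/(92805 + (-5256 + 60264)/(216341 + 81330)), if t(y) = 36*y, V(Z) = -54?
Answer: 623323074/9208470721 ≈ 0.067690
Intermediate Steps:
(t(176) + V(-213))/(92805 + (-5256 + 60264)/(216341 + 81330)) = (36*176 - 54)/(92805 + (-5256 + 60264)/(216341 + 81330)) = (6336 - 54)/(92805 + 55008/297671) = 6282/(92805 + 55008*(1/297671)) = 6282/(92805 + 55008/297671) = 6282/(27625412163/297671) = 6282*(297671/27625412163) = 623323074/9208470721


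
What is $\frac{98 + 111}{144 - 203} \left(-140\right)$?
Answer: $\frac{29260}{59} \approx 495.93$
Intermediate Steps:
$\frac{98 + 111}{144 - 203} \left(-140\right) = \frac{209}{-59} \left(-140\right) = 209 \left(- \frac{1}{59}\right) \left(-140\right) = \left(- \frac{209}{59}\right) \left(-140\right) = \frac{29260}{59}$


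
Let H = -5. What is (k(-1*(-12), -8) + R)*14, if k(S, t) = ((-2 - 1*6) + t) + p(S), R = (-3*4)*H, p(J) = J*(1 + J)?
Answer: 2800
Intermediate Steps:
R = 60 (R = -3*4*(-5) = -12*(-5) = 60)
k(S, t) = -8 + t + S*(1 + S) (k(S, t) = ((-2 - 1*6) + t) + S*(1 + S) = ((-2 - 6) + t) + S*(1 + S) = (-8 + t) + S*(1 + S) = -8 + t + S*(1 + S))
(k(-1*(-12), -8) + R)*14 = ((-8 - 8 + (-1*(-12))*(1 - 1*(-12))) + 60)*14 = ((-8 - 8 + 12*(1 + 12)) + 60)*14 = ((-8 - 8 + 12*13) + 60)*14 = ((-8 - 8 + 156) + 60)*14 = (140 + 60)*14 = 200*14 = 2800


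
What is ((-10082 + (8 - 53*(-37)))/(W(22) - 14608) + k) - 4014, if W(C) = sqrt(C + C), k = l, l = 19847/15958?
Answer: -310520221964747/77393986090 + 8113*sqrt(11)/106696810 ≈ -4012.2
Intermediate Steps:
l = 19847/15958 (l = 19847*(1/15958) = 19847/15958 ≈ 1.2437)
k = 19847/15958 ≈ 1.2437
W(C) = sqrt(2)*sqrt(C) (W(C) = sqrt(2*C) = sqrt(2)*sqrt(C))
((-10082 + (8 - 53*(-37)))/(W(22) - 14608) + k) - 4014 = ((-10082 + (8 - 53*(-37)))/(sqrt(2)*sqrt(22) - 14608) + 19847/15958) - 4014 = ((-10082 + (8 + 1961))/(2*sqrt(11) - 14608) + 19847/15958) - 4014 = ((-10082 + 1969)/(-14608 + 2*sqrt(11)) + 19847/15958) - 4014 = (-8113/(-14608 + 2*sqrt(11)) + 19847/15958) - 4014 = (19847/15958 - 8113/(-14608 + 2*sqrt(11))) - 4014 = -64035565/15958 - 8113/(-14608 + 2*sqrt(11))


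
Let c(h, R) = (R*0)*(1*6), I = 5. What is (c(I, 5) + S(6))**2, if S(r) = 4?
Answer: 16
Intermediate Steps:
c(h, R) = 0 (c(h, R) = 0*6 = 0)
(c(I, 5) + S(6))**2 = (0 + 4)**2 = 4**2 = 16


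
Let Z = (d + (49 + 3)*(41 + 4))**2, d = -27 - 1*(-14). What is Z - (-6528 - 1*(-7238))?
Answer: 5414219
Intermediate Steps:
d = -13 (d = -27 + 14 = -13)
Z = 5414929 (Z = (-13 + (49 + 3)*(41 + 4))**2 = (-13 + 52*45)**2 = (-13 + 2340)**2 = 2327**2 = 5414929)
Z - (-6528 - 1*(-7238)) = 5414929 - (-6528 - 1*(-7238)) = 5414929 - (-6528 + 7238) = 5414929 - 1*710 = 5414929 - 710 = 5414219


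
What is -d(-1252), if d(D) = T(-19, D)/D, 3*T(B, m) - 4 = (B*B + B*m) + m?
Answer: 22901/3756 ≈ 6.0972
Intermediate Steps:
T(B, m) = 4/3 + m/3 + B²/3 + B*m/3 (T(B, m) = 4/3 + ((B*B + B*m) + m)/3 = 4/3 + ((B² + B*m) + m)/3 = 4/3 + (m + B² + B*m)/3 = 4/3 + (m/3 + B²/3 + B*m/3) = 4/3 + m/3 + B²/3 + B*m/3)
d(D) = (365/3 - 6*D)/D (d(D) = (4/3 + D/3 + (⅓)*(-19)² + (⅓)*(-19)*D)/D = (4/3 + D/3 + (⅓)*361 - 19*D/3)/D = (4/3 + D/3 + 361/3 - 19*D/3)/D = (365/3 - 6*D)/D)
-d(-1252) = -(-6 + (365/3)/(-1252)) = -(-6 + (365/3)*(-1/1252)) = -(-6 - 365/3756) = -1*(-22901/3756) = 22901/3756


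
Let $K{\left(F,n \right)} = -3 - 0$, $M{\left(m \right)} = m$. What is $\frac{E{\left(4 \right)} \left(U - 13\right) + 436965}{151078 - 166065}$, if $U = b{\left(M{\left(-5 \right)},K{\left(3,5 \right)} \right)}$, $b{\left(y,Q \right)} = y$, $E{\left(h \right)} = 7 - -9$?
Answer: $- \frac{436677}{14987} \approx -29.137$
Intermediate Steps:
$E{\left(h \right)} = 16$ ($E{\left(h \right)} = 7 + 9 = 16$)
$K{\left(F,n \right)} = -3$ ($K{\left(F,n \right)} = -3 + 0 = -3$)
$U = -5$
$\frac{E{\left(4 \right)} \left(U - 13\right) + 436965}{151078 - 166065} = \frac{16 \left(-5 - 13\right) + 436965}{151078 - 166065} = \frac{16 \left(-18\right) + 436965}{-14987} = \left(-288 + 436965\right) \left(- \frac{1}{14987}\right) = 436677 \left(- \frac{1}{14987}\right) = - \frac{436677}{14987}$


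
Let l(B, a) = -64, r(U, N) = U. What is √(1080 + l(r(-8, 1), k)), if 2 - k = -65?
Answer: 2*√254 ≈ 31.875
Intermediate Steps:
k = 67 (k = 2 - 1*(-65) = 2 + 65 = 67)
√(1080 + l(r(-8, 1), k)) = √(1080 - 64) = √1016 = 2*√254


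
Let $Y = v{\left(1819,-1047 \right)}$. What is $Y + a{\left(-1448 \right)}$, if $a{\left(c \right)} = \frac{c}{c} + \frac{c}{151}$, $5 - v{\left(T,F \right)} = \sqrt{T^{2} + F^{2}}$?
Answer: $- \frac{542}{151} - \sqrt{4404970} \approx -2102.4$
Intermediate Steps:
$v{\left(T,F \right)} = 5 - \sqrt{F^{2} + T^{2}}$ ($v{\left(T,F \right)} = 5 - \sqrt{T^{2} + F^{2}} = 5 - \sqrt{F^{2} + T^{2}}$)
$a{\left(c \right)} = 1 + \frac{c}{151}$ ($a{\left(c \right)} = 1 + c \frac{1}{151} = 1 + \frac{c}{151}$)
$Y = 5 - \sqrt{4404970}$ ($Y = 5 - \sqrt{\left(-1047\right)^{2} + 1819^{2}} = 5 - \sqrt{1096209 + 3308761} = 5 - \sqrt{4404970} \approx -2093.8$)
$Y + a{\left(-1448 \right)} = \left(5 - \sqrt{4404970}\right) + \left(1 + \frac{1}{151} \left(-1448\right)\right) = \left(5 - \sqrt{4404970}\right) + \left(1 - \frac{1448}{151}\right) = \left(5 - \sqrt{4404970}\right) - \frac{1297}{151} = - \frac{542}{151} - \sqrt{4404970}$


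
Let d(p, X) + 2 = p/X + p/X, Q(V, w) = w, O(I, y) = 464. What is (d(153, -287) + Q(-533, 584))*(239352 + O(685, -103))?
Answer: 39984042048/287 ≈ 1.3932e+8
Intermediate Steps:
d(p, X) = -2 + 2*p/X (d(p, X) = -2 + (p/X + p/X) = -2 + 2*p/X)
(d(153, -287) + Q(-533, 584))*(239352 + O(685, -103)) = ((-2 + 2*153/(-287)) + 584)*(239352 + 464) = ((-2 + 2*153*(-1/287)) + 584)*239816 = ((-2 - 306/287) + 584)*239816 = (-880/287 + 584)*239816 = (166728/287)*239816 = 39984042048/287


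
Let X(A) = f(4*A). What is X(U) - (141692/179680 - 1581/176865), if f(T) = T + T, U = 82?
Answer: 69407718059/105930344 ≈ 655.22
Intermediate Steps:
f(T) = 2*T
X(A) = 8*A (X(A) = 2*(4*A) = 8*A)
X(U) - (141692/179680 - 1581/176865) = 8*82 - (141692/179680 - 1581/176865) = 656 - (141692*(1/179680) - 1581*1/176865) = 656 - (35423/44920 - 527/58955) = 656 - 1*82587605/105930344 = 656 - 82587605/105930344 = 69407718059/105930344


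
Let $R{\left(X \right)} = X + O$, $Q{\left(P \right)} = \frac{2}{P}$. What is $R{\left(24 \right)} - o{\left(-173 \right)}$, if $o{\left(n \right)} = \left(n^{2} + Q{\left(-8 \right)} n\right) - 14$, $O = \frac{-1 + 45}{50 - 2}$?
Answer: $- \frac{89800}{3} \approx -29933.0$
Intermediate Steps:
$O = \frac{11}{12}$ ($O = \frac{44}{48} = 44 \cdot \frac{1}{48} = \frac{11}{12} \approx 0.91667$)
$o{\left(n \right)} = -14 + n^{2} - \frac{n}{4}$ ($o{\left(n \right)} = \left(n^{2} + \frac{2}{-8} n\right) - 14 = \left(n^{2} + 2 \left(- \frac{1}{8}\right) n\right) - 14 = \left(n^{2} - \frac{n}{4}\right) - 14 = -14 + n^{2} - \frac{n}{4}$)
$R{\left(X \right)} = \frac{11}{12} + X$ ($R{\left(X \right)} = X + \frac{11}{12} = \frac{11}{12} + X$)
$R{\left(24 \right)} - o{\left(-173 \right)} = \left(\frac{11}{12} + 24\right) - \left(-14 + \left(-173\right)^{2} - - \frac{173}{4}\right) = \frac{299}{12} - \left(-14 + 29929 + \frac{173}{4}\right) = \frac{299}{12} - \frac{119833}{4} = - \frac{89800}{3}$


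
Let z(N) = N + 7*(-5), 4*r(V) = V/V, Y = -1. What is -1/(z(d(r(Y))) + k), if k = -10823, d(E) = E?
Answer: 4/43431 ≈ 9.2100e-5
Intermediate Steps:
r(V) = ¼ (r(V) = (V/V)/4 = (¼)*1 = ¼)
z(N) = -35 + N (z(N) = N - 35 = -35 + N)
-1/(z(d(r(Y))) + k) = -1/((-35 + ¼) - 10823) = -1/(-139/4 - 10823) = -1/(-43431/4) = -1*(-4/43431) = 4/43431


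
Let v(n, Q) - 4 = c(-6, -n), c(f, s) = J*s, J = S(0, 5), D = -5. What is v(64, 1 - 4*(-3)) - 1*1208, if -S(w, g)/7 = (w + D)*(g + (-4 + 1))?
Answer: -5684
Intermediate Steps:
S(w, g) = -7*(-5 + w)*(-3 + g) (S(w, g) = -7*(w - 5)*(g + (-4 + 1)) = -7*(-5 + w)*(g - 3) = -7*(-5 + w)*(-3 + g))
J = 70 (J = -105 + 21*0 + 35*5 - 7*5*0 = -105 + 0 + 175 + 0 = 70)
c(f, s) = 70*s
v(n, Q) = 4 - 70*n (v(n, Q) = 4 + 70*(-n) = 4 - 70*n)
v(64, 1 - 4*(-3)) - 1*1208 = (4 - 70*64) - 1*1208 = (4 - 4480) - 1208 = -4476 - 1208 = -5684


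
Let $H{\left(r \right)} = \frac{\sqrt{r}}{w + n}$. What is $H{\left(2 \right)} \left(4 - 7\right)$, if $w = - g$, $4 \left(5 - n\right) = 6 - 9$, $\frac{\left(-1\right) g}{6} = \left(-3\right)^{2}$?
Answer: $- \frac{12 \sqrt{2}}{239} \approx -0.071007$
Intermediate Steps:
$g = -54$ ($g = - 6 \left(-3\right)^{2} = \left(-6\right) 9 = -54$)
$n = \frac{23}{4}$ ($n = 5 - \frac{6 - 9}{4} = 5 - - \frac{3}{4} = 5 + \frac{3}{4} = \frac{23}{4} \approx 5.75$)
$w = 54$ ($w = \left(-1\right) \left(-54\right) = 54$)
$H{\left(r \right)} = \frac{4 \sqrt{r}}{239}$ ($H{\left(r \right)} = \frac{\sqrt{r}}{54 + \frac{23}{4}} = \frac{\sqrt{r}}{\frac{239}{4}} = \frac{4 \sqrt{r}}{239}$)
$H{\left(2 \right)} \left(4 - 7\right) = \frac{4 \sqrt{2}}{239} \left(4 - 7\right) = \frac{4 \sqrt{2}}{239} \left(-3\right) = - \frac{12 \sqrt{2}}{239}$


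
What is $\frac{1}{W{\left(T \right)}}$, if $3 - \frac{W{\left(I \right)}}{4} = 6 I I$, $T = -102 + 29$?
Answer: $- \frac{1}{127884} \approx -7.8196 \cdot 10^{-6}$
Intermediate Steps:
$T = -73$
$W{\left(I \right)} = 12 - 24 I^{2}$ ($W{\left(I \right)} = 12 - 4 \cdot 6 I I = 12 - 4 \cdot 6 I^{2} = 12 - 24 I^{2}$)
$\frac{1}{W{\left(T \right)}} = \frac{1}{12 - 24 \left(-73\right)^{2}} = \frac{1}{12 - 127896} = \frac{1}{-127884} = - \frac{1}{127884}$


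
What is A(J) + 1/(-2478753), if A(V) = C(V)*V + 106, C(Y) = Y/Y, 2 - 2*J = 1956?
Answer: -2158993864/2478753 ≈ -871.00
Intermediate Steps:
J = -977 (J = 1 - ½*1956 = 1 - 978 = -977)
C(Y) = 1
A(V) = 106 + V (A(V) = 1*V + 106 = V + 106 = 106 + V)
A(J) + 1/(-2478753) = (106 - 977) + 1/(-2478753) = -871 - 1/2478753 = -2158993864/2478753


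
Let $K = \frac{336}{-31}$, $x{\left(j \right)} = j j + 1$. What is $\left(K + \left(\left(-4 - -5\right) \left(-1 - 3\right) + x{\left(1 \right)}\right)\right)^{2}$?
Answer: $\frac{158404}{961} \approx 164.83$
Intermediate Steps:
$x{\left(j \right)} = 1 + j^{2}$ ($x{\left(j \right)} = j^{2} + 1 = 1 + j^{2}$)
$K = - \frac{336}{31}$ ($K = 336 \left(- \frac{1}{31}\right) = - \frac{336}{31} \approx -10.839$)
$\left(K + \left(\left(-4 - -5\right) \left(-1 - 3\right) + x{\left(1 \right)}\right)\right)^{2} = \left(- \frac{336}{31} + \left(\left(-4 - -5\right) \left(-1 - 3\right) + \left(1 + 1^{2}\right)\right)\right)^{2} = \left(- \frac{336}{31} + \left(\left(-4 + 5\right) \left(-1 - 3\right) + \left(1 + 1\right)\right)\right)^{2} = \left(- \frac{336}{31} + \left(1 \left(-4\right) + 2\right)\right)^{2} = \left(- \frac{336}{31} + \left(-4 + 2\right)\right)^{2} = \left(- \frac{336}{31} - 2\right)^{2} = \left(- \frac{398}{31}\right)^{2} = \frac{158404}{961}$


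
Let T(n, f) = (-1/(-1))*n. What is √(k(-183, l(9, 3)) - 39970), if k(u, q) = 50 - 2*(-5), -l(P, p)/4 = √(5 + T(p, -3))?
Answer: I*√39910 ≈ 199.77*I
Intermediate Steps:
T(n, f) = n (T(n, f) = (-1*(-1))*n = 1*n = n)
l(P, p) = -4*√(5 + p)
k(u, q) = 60 (k(u, q) = 50 - 1*(-10) = 50 + 10 = 60)
√(k(-183, l(9, 3)) - 39970) = √(60 - 39970) = √(-39910) = I*√39910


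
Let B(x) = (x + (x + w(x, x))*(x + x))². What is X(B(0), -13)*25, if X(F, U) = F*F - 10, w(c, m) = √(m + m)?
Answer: -250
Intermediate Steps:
w(c, m) = √2*√m (w(c, m) = √(2*m) = √2*√m)
B(x) = (x + 2*x*(x + √2*√x))² (B(x) = (x + (x + √2*√x)*(x + x))² = (x + (x + √2*√x)*(2*x))² = (x + 2*x*(x + √2*√x))²)
X(F, U) = -10 + F² (X(F, U) = F² - 10 = -10 + F²)
X(B(0), -13)*25 = (-10 + (0²*(1 + 2*0 + 2*√2*√0)²)²)*25 = (-10 + (0*(1 + 0 + 2*√2*0)²)²)*25 = (-10 + (0*(1 + 0 + 0)²)²)*25 = (-10 + (0*1²)²)*25 = (-10 + (0*1)²)*25 = (-10 + 0²)*25 = (-10 + 0)*25 = -10*25 = -250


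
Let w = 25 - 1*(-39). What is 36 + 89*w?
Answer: 5732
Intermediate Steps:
w = 64 (w = 25 + 39 = 64)
36 + 89*w = 36 + 89*64 = 36 + 5696 = 5732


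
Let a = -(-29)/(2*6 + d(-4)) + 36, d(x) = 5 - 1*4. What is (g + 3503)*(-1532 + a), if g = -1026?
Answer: -48100863/13 ≈ -3.7001e+6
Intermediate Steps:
d(x) = 1 (d(x) = 5 - 4 = 1)
a = 497/13 (a = -(-29)/(2*6 + 1) + 36 = -(-29)/(12 + 1) + 36 = -(-29)/13 + 36 = -1*(-29/13) + 36 = 29/13 + 36 = 497/13 ≈ 38.231)
(g + 3503)*(-1532 + a) = (-1026 + 3503)*(-1532 + 497/13) = 2477*(-19419/13) = -48100863/13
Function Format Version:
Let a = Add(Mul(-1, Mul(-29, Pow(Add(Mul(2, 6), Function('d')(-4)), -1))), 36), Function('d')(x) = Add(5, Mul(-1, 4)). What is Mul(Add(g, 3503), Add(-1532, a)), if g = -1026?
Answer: Rational(-48100863, 13) ≈ -3.7001e+6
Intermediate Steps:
Function('d')(x) = 1 (Function('d')(x) = Add(5, -4) = 1)
a = Rational(497, 13) (a = Add(Mul(-1, Mul(-29, Pow(Add(Mul(2, 6), 1), -1))), 36) = Add(Mul(-1, Mul(-29, Pow(Add(12, 1), -1))), 36) = Add(Mul(-1, Mul(-29, Pow(13, -1))), 36) = Add(Mul(-1, Mul(-29, Rational(1, 13))), 36) = Add(Mul(-1, Rational(-29, 13)), 36) = Add(Rational(29, 13), 36) = Rational(497, 13) ≈ 38.231)
Mul(Add(g, 3503), Add(-1532, a)) = Mul(Add(-1026, 3503), Add(-1532, Rational(497, 13))) = Mul(2477, Rational(-19419, 13)) = Rational(-48100863, 13)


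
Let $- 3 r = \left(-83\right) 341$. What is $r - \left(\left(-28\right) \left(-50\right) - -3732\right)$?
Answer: $\frac{12907}{3} \approx 4302.3$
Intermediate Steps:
$r = \frac{28303}{3}$ ($r = - \frac{\left(-83\right) 341}{3} = \left(- \frac{1}{3}\right) \left(-28303\right) = \frac{28303}{3} \approx 9434.3$)
$r - \left(\left(-28\right) \left(-50\right) - -3732\right) = \frac{28303}{3} - \left(\left(-28\right) \left(-50\right) - -3732\right) = \frac{28303}{3} - \left(1400 + 3732\right) = \frac{28303}{3} - 5132 = \frac{12907}{3}$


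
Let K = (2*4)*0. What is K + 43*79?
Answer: 3397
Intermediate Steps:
K = 0 (K = 8*0 = 0)
K + 43*79 = 0 + 43*79 = 0 + 3397 = 3397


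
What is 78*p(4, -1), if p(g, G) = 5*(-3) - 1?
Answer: -1248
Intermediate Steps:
p(g, G) = -16 (p(g, G) = -15 - 1 = -16)
78*p(4, -1) = 78*(-16) = -1248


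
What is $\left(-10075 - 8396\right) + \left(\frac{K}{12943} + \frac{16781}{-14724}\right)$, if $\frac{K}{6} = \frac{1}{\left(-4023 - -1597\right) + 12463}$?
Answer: $- \frac{35333111879244091}{1912778511084} \approx -18472.0$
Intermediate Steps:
$K = \frac{6}{10037}$ ($K = \frac{6}{\left(-4023 - -1597\right) + 12463} = \frac{6}{\left(-4023 + 1597\right) + 12463} = \frac{6}{-2426 + 12463} = \frac{6}{10037} \approx 0.00059779$)
$\left(-10075 - 8396\right) + \left(\frac{K}{12943} + \frac{16781}{-14724}\right) = \left(-10075 - 8396\right) + \left(\frac{6}{10037 \cdot 12943} + \frac{16781}{-14724}\right) = -18471 + \left(\frac{6}{10037} \cdot \frac{1}{12943} + 16781 \left(- \frac{1}{14724}\right)\right) = -18471 + \left(\frac{6}{129908891} - \frac{16781}{14724}\right) = -18471 - \frac{2180001011527}{1912778511084} = - \frac{35333111879244091}{1912778511084}$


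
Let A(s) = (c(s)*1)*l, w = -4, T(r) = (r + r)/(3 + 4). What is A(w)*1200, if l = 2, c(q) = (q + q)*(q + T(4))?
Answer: 384000/7 ≈ 54857.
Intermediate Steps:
T(r) = 2*r/7 (T(r) = (2*r)/7 = (2*r)*(⅐) = 2*r/7)
c(q) = 2*q*(8/7 + q) (c(q) = (q + q)*(q + (2/7)*4) = (2*q)*(q + 8/7) = (2*q)*(8/7 + q) = 2*q*(8/7 + q))
A(s) = 4*s*(8 + 7*s)/7 (A(s) = ((2*s*(8 + 7*s)/7)*1)*2 = (2*s*(8 + 7*s)/7)*2 = 4*s*(8 + 7*s)/7)
A(w)*1200 = ((4/7)*(-4)*(8 + 7*(-4)))*1200 = ((4/7)*(-4)*(8 - 28))*1200 = ((4/7)*(-4)*(-20))*1200 = (320/7)*1200 = 384000/7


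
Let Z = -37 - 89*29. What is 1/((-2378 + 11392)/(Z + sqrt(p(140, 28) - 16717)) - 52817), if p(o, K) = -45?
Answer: -181456310557/9584601200316509 + 76619*I*sqrt(58)/9584601200316509 ≈ -1.8932e-5 + 6.088e-11*I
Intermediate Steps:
Z = -2618 (Z = -37 - 2581 = -2618)
1/((-2378 + 11392)/(Z + sqrt(p(140, 28) - 16717)) - 52817) = 1/((-2378 + 11392)/(-2618 + sqrt(-45 - 16717)) - 52817) = 1/(9014/(-2618 + sqrt(-16762)) - 52817) = 1/(9014/(-2618 + 17*I*sqrt(58)) - 52817) = 1/(-52817 + 9014/(-2618 + 17*I*sqrt(58)))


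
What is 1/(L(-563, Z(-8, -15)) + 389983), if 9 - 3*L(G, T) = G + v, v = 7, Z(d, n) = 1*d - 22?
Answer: 3/1170514 ≈ 2.5630e-6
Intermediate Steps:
Z(d, n) = -22 + d (Z(d, n) = d - 22 = -22 + d)
L(G, T) = 2/3 - G/3 (L(G, T) = 3 - (G + 7)/3 = 3 - (7 + G)/3 = 3 + (-7/3 - G/3) = 2/3 - G/3)
1/(L(-563, Z(-8, -15)) + 389983) = 1/((2/3 - 1/3*(-563)) + 389983) = 1/((2/3 + 563/3) + 389983) = 1/(565/3 + 389983) = 1/(1170514/3) = 3/1170514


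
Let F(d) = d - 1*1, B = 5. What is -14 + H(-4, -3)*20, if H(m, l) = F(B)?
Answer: 66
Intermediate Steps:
F(d) = -1 + d (F(d) = d - 1 = -1 + d)
H(m, l) = 4 (H(m, l) = -1 + 5 = 4)
-14 + H(-4, -3)*20 = -14 + 4*20 = -14 + 80 = 66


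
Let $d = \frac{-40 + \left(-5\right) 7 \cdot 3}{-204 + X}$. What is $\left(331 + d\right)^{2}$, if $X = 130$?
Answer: $\frac{607080321}{5476} \approx 1.1086 \cdot 10^{5}$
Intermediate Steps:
$d = \frac{145}{74}$ ($d = \frac{-40 + \left(-5\right) 7 \cdot 3}{-204 + 130} = \frac{-40 - 105}{-74} = \left(-40 - 105\right) \left(- \frac{1}{74}\right) = \left(-145\right) \left(- \frac{1}{74}\right) = \frac{145}{74} \approx 1.9595$)
$\left(331 + d\right)^{2} = \left(331 + \frac{145}{74}\right)^{2} = \left(\frac{24639}{74}\right)^{2} = \frac{607080321}{5476}$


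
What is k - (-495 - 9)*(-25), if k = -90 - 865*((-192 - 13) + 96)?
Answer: 81595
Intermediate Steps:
k = 94195 (k = -90 - 865*(-205 + 96) = -90 - 865*(-109) = -90 + 94285 = 94195)
k - (-495 - 9)*(-25) = 94195 - (-495 - 9)*(-25) = 94195 - (-504)*(-25) = 94195 - 1*12600 = 94195 - 12600 = 81595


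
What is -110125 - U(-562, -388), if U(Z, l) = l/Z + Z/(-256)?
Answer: -3961079793/35968 ≈ -1.1013e+5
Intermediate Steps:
U(Z, l) = -Z/256 + l/Z (U(Z, l) = l/Z + Z*(-1/256) = l/Z - Z/256 = -Z/256 + l/Z)
-110125 - U(-562, -388) = -110125 - (-1/256*(-562) - 388/(-562)) = -110125 - (281/128 - 388*(-1/562)) = -110125 - (281/128 + 194/281) = -110125 - 1*103793/35968 = -110125 - 103793/35968 = -3961079793/35968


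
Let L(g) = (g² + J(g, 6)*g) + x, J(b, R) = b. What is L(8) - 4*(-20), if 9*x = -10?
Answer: 1862/9 ≈ 206.89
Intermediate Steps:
x = -10/9 (x = (⅑)*(-10) = -10/9 ≈ -1.1111)
L(g) = -10/9 + 2*g² (L(g) = (g² + g*g) - 10/9 = (g² + g²) - 10/9 = 2*g² - 10/9 = -10/9 + 2*g²)
L(8) - 4*(-20) = (-10/9 + 2*8²) - 4*(-20) = (-10/9 + 2*64) - 1*(-80) = (-10/9 + 128) + 80 = 1142/9 + 80 = 1862/9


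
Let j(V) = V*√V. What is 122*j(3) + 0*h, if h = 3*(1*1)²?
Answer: 366*√3 ≈ 633.93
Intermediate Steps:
j(V) = V^(3/2)
h = 3 (h = 3*1² = 3*1 = 3)
122*j(3) + 0*h = 122*3^(3/2) + 0*3 = 122*(3*√3) + 0 = 366*√3 + 0 = 366*√3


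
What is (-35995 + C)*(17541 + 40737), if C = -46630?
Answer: -4815219750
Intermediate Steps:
(-35995 + C)*(17541 + 40737) = (-35995 - 46630)*(17541 + 40737) = -82625*58278 = -4815219750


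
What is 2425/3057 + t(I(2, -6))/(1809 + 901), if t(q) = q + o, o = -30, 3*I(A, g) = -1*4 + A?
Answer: 1079667/1380745 ≈ 0.78195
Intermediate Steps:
I(A, g) = -4/3 + A/3 (I(A, g) = (-1*4 + A)/3 = (-4 + A)/3 = -4/3 + A/3)
t(q) = -30 + q (t(q) = q - 30 = -30 + q)
2425/3057 + t(I(2, -6))/(1809 + 901) = 2425/3057 + (-30 + (-4/3 + (⅓)*2))/(1809 + 901) = 2425*(1/3057) + (-30 + (-4/3 + ⅔))/2710 = 2425/3057 + (-30 - ⅔)*(1/2710) = 2425/3057 - 92/3*1/2710 = 2425/3057 - 46/4065 = 1079667/1380745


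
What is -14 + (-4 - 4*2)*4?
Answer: -62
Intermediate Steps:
-14 + (-4 - 4*2)*4 = -14 + (-4 - 8)*4 = -14 - 12*4 = -14 - 48 = -62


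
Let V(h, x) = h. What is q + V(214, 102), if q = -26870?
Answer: -26656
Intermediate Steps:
q + V(214, 102) = -26870 + 214 = -26656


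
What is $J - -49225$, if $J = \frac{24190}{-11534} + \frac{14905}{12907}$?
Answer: $\frac{3663976428495}{74434669} \approx 49224.0$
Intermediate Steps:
$J = - \frac{70153030}{74434669}$ ($J = 24190 \left(- \frac{1}{11534}\right) + 14905 \cdot \frac{1}{12907} = - \frac{12095}{5767} + \frac{14905}{12907} = - \frac{70153030}{74434669} \approx -0.94248$)
$J - -49225 = - \frac{70153030}{74434669} - -49225 = - \frac{70153030}{74434669} + 49225 = \frac{3663976428495}{74434669}$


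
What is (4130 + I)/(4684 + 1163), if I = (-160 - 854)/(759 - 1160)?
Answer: 1657144/2344647 ≈ 0.70678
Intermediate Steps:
I = 1014/401 (I = -1014/(-401) = -1014*(-1/401) = 1014/401 ≈ 2.5287)
(4130 + I)/(4684 + 1163) = (4130 + 1014/401)/(4684 + 1163) = (1657144/401)/5847 = (1657144/401)*(1/5847) = 1657144/2344647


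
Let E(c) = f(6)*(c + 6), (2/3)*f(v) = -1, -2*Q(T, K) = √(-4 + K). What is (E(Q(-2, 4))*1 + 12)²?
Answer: 9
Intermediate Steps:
Q(T, K) = -√(-4 + K)/2
f(v) = -3/2 (f(v) = (3/2)*(-1) = -3/2)
E(c) = -9 - 3*c/2 (E(c) = -3*(c + 6)/2 = -3*(6 + c)/2 = -9 - 3*c/2)
(E(Q(-2, 4))*1 + 12)² = ((-9 - (-3)*√(-4 + 4)/4)*1 + 12)² = ((-9 - (-3)*√0/4)*1 + 12)² = ((-9 - (-3)*0/4)*1 + 12)² = ((-9 - 3/2*0)*1 + 12)² = ((-9 + 0)*1 + 12)² = (-9*1 + 12)² = (-9 + 12)² = 3² = 9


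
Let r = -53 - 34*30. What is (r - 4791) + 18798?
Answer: 12934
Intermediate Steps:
r = -1073 (r = -53 - 1020 = -1073)
(r - 4791) + 18798 = (-1073 - 4791) + 18798 = -5864 + 18798 = 12934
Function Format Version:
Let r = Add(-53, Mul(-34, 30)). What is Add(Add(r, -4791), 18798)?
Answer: 12934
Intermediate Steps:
r = -1073 (r = Add(-53, -1020) = -1073)
Add(Add(r, -4791), 18798) = Add(Add(-1073, -4791), 18798) = Add(-5864, 18798) = 12934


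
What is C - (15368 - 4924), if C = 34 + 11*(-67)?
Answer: -11147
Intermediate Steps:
C = -703 (C = 34 - 737 = -703)
C - (15368 - 4924) = -703 - (15368 - 4924) = -703 - 1*10444 = -703 - 10444 = -11147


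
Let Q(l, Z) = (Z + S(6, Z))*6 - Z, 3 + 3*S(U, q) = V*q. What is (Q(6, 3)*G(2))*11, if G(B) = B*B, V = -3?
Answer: -396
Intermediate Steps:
S(U, q) = -1 - q (S(U, q) = -1 + (-3*q)/3 = -1 - q)
G(B) = B²
Q(l, Z) = -6 - Z (Q(l, Z) = (Z + (-1 - Z))*6 - Z = -1*6 - Z = -6 - Z)
(Q(6, 3)*G(2))*11 = ((-6 - 1*3)*2²)*11 = ((-6 - 3)*4)*11 = -9*4*11 = -36*11 = -396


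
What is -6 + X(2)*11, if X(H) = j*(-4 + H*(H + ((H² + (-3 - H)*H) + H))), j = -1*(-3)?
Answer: -270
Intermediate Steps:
j = 3
X(H) = -12 + 3*H*(H² + 2*H + H*(-3 - H)) (X(H) = 3*(-4 + H*(H + ((H² + (-3 - H)*H) + H))) = 3*(-4 + H*(H + ((H² + H*(-3 - H)) + H))) = 3*(-4 + H*(H + (H + H² + H*(-3 - H)))) = 3*(-4 + H*(H² + 2*H + H*(-3 - H))) = -12 + 3*H*(H² + 2*H + H*(-3 - H)))
-6 + X(2)*11 = -6 + (-12 - 3*2²)*11 = -6 + (-12 - 3*4)*11 = -6 + (-12 - 12)*11 = -6 - 24*11 = -6 - 264 = -270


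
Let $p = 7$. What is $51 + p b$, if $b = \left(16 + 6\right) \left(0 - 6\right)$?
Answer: $-873$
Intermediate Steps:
$b = -132$ ($b = 22 \left(-6\right) = -132$)
$51 + p b = 51 + 7 \left(-132\right) = 51 - 924 = -873$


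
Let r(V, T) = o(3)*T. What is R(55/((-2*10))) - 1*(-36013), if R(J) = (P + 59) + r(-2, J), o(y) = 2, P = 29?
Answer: 72191/2 ≈ 36096.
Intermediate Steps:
r(V, T) = 2*T
R(J) = 88 + 2*J (R(J) = (29 + 59) + 2*J = 88 + 2*J)
R(55/((-2*10))) - 1*(-36013) = (88 + 2*(55/((-2*10)))) - 1*(-36013) = (88 + 2*(55/(-20))) + 36013 = (88 + 2*(55*(-1/20))) + 36013 = (88 + 2*(-11/4)) + 36013 = (88 - 11/2) + 36013 = 165/2 + 36013 = 72191/2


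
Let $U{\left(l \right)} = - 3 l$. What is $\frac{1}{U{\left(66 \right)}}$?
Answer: $- \frac{1}{198} \approx -0.0050505$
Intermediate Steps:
$\frac{1}{U{\left(66 \right)}} = \frac{1}{\left(-3\right) 66} = \frac{1}{-198} = - \frac{1}{198}$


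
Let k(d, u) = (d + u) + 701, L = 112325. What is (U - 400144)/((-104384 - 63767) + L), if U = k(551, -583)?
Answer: 399475/55826 ≈ 7.1557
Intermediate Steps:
k(d, u) = 701 + d + u
U = 669 (U = 701 + 551 - 583 = 669)
(U - 400144)/((-104384 - 63767) + L) = (669 - 400144)/((-104384 - 63767) + 112325) = -399475/(-168151 + 112325) = -399475/(-55826) = -399475*(-1/55826) = 399475/55826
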